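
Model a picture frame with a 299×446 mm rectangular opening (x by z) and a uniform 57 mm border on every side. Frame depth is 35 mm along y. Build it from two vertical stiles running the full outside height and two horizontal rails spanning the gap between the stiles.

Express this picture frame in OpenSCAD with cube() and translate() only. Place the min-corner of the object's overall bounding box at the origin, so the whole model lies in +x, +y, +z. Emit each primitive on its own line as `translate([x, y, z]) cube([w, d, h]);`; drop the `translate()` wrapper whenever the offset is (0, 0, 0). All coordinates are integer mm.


cube([57, 35, 560]);
translate([356, 0, 0]) cube([57, 35, 560]);
translate([57, 0, 0]) cube([299, 35, 57]);
translate([57, 0, 503]) cube([299, 35, 57]);


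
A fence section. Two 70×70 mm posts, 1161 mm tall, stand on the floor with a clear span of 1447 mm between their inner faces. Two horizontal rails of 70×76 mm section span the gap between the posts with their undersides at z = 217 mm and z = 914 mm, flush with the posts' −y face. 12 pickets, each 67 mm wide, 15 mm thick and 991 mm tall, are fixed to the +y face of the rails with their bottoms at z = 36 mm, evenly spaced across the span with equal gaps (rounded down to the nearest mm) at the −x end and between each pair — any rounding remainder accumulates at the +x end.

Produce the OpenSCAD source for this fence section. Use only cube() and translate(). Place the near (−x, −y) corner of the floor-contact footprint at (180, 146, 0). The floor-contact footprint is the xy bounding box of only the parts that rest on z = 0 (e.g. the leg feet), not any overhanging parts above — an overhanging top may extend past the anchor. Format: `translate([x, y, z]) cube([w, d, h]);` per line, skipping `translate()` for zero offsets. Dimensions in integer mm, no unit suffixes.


translate([180, 146, 0]) cube([70, 70, 1161]);
translate([1697, 146, 0]) cube([70, 70, 1161]);
translate([250, 146, 217]) cube([1447, 70, 76]);
translate([250, 146, 914]) cube([1447, 70, 76]);
translate([299, 216, 36]) cube([67, 15, 991]);
translate([415, 216, 36]) cube([67, 15, 991]);
translate([531, 216, 36]) cube([67, 15, 991]);
translate([647, 216, 36]) cube([67, 15, 991]);
translate([763, 216, 36]) cube([67, 15, 991]);
translate([879, 216, 36]) cube([67, 15, 991]);
translate([995, 216, 36]) cube([67, 15, 991]);
translate([1111, 216, 36]) cube([67, 15, 991]);
translate([1227, 216, 36]) cube([67, 15, 991]);
translate([1343, 216, 36]) cube([67, 15, 991]);
translate([1459, 216, 36]) cube([67, 15, 991]);
translate([1575, 216, 36]) cube([67, 15, 991]);


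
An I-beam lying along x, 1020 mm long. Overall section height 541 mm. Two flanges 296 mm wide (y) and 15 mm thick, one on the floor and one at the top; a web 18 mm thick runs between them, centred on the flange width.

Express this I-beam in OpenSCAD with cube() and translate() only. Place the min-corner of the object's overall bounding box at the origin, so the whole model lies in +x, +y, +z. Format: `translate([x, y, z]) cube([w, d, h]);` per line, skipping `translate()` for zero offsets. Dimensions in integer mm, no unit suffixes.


cube([1020, 296, 15]);
translate([0, 139, 15]) cube([1020, 18, 511]);
translate([0, 0, 526]) cube([1020, 296, 15]);


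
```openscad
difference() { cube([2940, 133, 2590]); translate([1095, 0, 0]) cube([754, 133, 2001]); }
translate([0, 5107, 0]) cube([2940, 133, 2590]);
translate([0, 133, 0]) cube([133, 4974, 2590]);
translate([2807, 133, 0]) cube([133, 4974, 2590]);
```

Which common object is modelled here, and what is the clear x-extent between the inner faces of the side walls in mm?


A single room. The interior width is 2674 mm.

Four walls enclosing a rectangle with a door in the front wall — a room. Outside width 2940 minus two 133 mm walls gives 2674 mm.


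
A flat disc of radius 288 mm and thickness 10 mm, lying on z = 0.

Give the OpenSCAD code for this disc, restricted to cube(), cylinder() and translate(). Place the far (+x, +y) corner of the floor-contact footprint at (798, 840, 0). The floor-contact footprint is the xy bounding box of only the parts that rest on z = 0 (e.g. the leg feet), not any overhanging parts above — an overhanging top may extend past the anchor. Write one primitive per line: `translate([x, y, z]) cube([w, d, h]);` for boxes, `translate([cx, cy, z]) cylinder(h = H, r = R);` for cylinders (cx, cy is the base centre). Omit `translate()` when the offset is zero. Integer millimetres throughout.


translate([510, 552, 0]) cylinder(h = 10, r = 288);


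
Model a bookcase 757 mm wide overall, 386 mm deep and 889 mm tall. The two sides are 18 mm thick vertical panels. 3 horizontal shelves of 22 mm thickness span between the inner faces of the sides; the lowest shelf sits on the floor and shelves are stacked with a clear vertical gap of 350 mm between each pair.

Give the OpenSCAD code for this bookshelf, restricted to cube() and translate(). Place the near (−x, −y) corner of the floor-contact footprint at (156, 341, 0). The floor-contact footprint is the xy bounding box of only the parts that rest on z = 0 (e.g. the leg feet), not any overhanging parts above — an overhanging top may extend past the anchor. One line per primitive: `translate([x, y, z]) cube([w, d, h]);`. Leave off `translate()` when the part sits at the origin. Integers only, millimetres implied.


translate([156, 341, 0]) cube([18, 386, 889]);
translate([895, 341, 0]) cube([18, 386, 889]);
translate([174, 341, 0]) cube([721, 386, 22]);
translate([174, 341, 372]) cube([721, 386, 22]);
translate([174, 341, 744]) cube([721, 386, 22]);


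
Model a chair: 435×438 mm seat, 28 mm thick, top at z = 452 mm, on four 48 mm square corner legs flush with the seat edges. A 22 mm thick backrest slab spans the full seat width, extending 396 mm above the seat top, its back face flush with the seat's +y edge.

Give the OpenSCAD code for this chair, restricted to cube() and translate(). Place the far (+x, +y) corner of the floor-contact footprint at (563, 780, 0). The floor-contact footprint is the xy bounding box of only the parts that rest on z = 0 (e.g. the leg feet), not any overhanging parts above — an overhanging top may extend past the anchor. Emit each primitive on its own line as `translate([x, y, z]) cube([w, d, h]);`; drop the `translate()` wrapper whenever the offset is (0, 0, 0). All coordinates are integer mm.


translate([128, 342, 424]) cube([435, 438, 28]);
translate([128, 342, 0]) cube([48, 48, 424]);
translate([515, 342, 0]) cube([48, 48, 424]);
translate([128, 732, 0]) cube([48, 48, 424]);
translate([515, 732, 0]) cube([48, 48, 424]);
translate([128, 758, 452]) cube([435, 22, 396]);


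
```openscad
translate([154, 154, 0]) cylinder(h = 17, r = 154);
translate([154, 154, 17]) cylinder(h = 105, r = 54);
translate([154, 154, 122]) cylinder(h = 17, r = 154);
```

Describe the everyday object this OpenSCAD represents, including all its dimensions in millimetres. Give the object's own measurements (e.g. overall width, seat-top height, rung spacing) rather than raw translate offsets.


A spool: two coaxial disc flanges of radius 154 mm and thickness 17 mm, joined by a core cylinder of radius 54 mm and height 105 mm. The lower flange rests on z = 0 and the three cylinders share a vertical axis.


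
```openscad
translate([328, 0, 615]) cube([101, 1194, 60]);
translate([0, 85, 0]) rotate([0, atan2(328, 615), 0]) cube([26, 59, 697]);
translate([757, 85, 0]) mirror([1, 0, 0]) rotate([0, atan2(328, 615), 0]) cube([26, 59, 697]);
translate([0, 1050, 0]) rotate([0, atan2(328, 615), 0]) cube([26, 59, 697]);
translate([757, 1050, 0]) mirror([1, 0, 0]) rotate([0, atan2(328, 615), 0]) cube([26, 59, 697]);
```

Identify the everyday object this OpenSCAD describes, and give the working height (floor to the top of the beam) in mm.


A sawhorse. The overall height is 675 mm.

A beam across two mirrored pairs of raked legs — a sawhorse. The beam's underside is at z = 615 (matching the legs' vertical rise in atan2(328, 615)) and the beam is 60 mm tall, so its top is at 615 + 60 = 675 mm. The raked legs top out at the beam's underside, so that is the highest point.


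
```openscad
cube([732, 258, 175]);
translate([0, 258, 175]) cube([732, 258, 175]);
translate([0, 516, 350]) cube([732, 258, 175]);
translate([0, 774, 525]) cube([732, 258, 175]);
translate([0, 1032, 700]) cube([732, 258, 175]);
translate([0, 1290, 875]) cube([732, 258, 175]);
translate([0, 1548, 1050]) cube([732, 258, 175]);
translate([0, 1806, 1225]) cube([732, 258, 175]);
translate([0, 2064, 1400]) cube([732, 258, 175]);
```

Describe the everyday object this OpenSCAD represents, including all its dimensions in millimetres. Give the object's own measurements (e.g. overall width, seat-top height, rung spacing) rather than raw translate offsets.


A straight staircase of 9 solid steps. Each step is 732 mm wide (x), 258 mm deep (y, the going) and 175 mm tall (the rise). The first step rests on the floor; each subsequent step sits one going further in +y and one rise higher in +z, directly behind and above the previous step with no overlap.


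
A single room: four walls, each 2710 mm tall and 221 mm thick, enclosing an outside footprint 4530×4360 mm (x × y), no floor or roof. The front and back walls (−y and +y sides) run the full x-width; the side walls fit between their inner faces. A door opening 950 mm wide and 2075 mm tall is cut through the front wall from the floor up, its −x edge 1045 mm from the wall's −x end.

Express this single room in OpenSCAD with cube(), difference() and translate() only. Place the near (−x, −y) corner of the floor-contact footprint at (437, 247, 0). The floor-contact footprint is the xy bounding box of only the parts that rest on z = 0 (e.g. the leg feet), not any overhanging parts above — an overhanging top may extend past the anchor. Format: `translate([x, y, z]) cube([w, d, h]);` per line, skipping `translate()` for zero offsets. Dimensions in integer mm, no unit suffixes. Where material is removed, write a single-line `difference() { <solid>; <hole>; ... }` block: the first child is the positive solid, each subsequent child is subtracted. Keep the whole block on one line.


difference() { translate([437, 247, 0]) cube([4530, 221, 2710]); translate([1482, 247, 0]) cube([950, 221, 2075]); }
translate([437, 4386, 0]) cube([4530, 221, 2710]);
translate([437, 468, 0]) cube([221, 3918, 2710]);
translate([4746, 468, 0]) cube([221, 3918, 2710]);


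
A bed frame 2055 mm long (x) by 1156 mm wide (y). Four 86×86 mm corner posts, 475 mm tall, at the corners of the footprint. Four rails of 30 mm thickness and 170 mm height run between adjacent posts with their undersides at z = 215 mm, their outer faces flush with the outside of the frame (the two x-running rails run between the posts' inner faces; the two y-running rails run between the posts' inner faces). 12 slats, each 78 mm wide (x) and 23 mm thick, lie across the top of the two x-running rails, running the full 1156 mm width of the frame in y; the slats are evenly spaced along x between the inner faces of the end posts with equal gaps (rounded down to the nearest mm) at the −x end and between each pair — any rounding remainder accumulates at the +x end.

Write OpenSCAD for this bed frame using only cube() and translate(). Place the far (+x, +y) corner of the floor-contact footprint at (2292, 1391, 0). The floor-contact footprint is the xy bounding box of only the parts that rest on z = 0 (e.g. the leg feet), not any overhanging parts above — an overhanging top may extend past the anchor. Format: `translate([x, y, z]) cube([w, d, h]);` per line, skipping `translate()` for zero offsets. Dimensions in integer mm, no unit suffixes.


translate([237, 235, 0]) cube([86, 86, 475]);
translate([237, 1305, 0]) cube([86, 86, 475]);
translate([2206, 235, 0]) cube([86, 86, 475]);
translate([2206, 1305, 0]) cube([86, 86, 475]);
translate([323, 235, 215]) cube([1883, 30, 170]);
translate([323, 1361, 215]) cube([1883, 30, 170]);
translate([237, 321, 215]) cube([30, 984, 170]);
translate([2262, 321, 215]) cube([30, 984, 170]);
translate([395, 235, 385]) cube([78, 1156, 23]);
translate([545, 235, 385]) cube([78, 1156, 23]);
translate([695, 235, 385]) cube([78, 1156, 23]);
translate([845, 235, 385]) cube([78, 1156, 23]);
translate([995, 235, 385]) cube([78, 1156, 23]);
translate([1145, 235, 385]) cube([78, 1156, 23]);
translate([1295, 235, 385]) cube([78, 1156, 23]);
translate([1445, 235, 385]) cube([78, 1156, 23]);
translate([1595, 235, 385]) cube([78, 1156, 23]);
translate([1745, 235, 385]) cube([78, 1156, 23]);
translate([1895, 235, 385]) cube([78, 1156, 23]);
translate([2045, 235, 385]) cube([78, 1156, 23]);


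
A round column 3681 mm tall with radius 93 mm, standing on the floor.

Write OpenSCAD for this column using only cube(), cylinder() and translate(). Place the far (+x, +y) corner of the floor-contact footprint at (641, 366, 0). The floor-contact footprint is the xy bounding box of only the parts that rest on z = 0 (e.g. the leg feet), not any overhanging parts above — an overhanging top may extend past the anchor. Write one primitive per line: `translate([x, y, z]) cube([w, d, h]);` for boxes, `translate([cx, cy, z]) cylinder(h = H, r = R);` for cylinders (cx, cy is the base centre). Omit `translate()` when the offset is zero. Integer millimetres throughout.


translate([548, 273, 0]) cylinder(h = 3681, r = 93);


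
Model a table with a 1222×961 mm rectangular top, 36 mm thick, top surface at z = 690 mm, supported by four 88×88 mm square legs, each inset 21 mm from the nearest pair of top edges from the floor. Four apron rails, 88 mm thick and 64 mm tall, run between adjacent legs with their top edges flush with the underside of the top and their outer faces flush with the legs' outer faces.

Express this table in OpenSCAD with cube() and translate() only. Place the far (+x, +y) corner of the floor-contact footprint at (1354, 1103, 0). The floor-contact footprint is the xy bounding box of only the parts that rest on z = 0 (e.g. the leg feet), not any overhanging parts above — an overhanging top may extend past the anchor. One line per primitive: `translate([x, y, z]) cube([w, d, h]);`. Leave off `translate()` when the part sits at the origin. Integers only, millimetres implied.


// leg_h = 690 - 36 = 654
// apron z = 654 - 64 = 590
translate([153, 163, 654]) cube([1222, 961, 36]);
translate([174, 184, 0]) cube([88, 88, 654]);
translate([1266, 184, 0]) cube([88, 88, 654]);
translate([174, 1015, 0]) cube([88, 88, 654]);
translate([1266, 1015, 0]) cube([88, 88, 654]);
translate([262, 184, 590]) cube([1004, 88, 64]);
translate([262, 1015, 590]) cube([1004, 88, 64]);
translate([174, 272, 590]) cube([88, 743, 64]);
translate([1266, 272, 590]) cube([88, 743, 64]);


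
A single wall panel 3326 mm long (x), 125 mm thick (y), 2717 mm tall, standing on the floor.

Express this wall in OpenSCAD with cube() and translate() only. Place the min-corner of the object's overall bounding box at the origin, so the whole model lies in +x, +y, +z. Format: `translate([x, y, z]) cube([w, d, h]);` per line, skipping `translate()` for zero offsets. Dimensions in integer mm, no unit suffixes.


cube([3326, 125, 2717]);


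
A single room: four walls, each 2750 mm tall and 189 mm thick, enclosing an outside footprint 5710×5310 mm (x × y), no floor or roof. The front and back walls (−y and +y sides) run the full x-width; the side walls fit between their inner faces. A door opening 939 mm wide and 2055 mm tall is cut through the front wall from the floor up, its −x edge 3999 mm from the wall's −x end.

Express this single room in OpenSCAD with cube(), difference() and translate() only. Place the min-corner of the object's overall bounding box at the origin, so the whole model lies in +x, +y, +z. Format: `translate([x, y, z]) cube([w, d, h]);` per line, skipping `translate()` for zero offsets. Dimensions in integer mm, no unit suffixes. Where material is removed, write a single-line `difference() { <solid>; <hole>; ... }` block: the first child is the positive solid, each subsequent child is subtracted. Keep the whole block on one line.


difference() { cube([5710, 189, 2750]); translate([3999, 0, 0]) cube([939, 189, 2055]); }
translate([0, 5121, 0]) cube([5710, 189, 2750]);
translate([0, 189, 0]) cube([189, 4932, 2750]);
translate([5521, 189, 0]) cube([189, 4932, 2750]);


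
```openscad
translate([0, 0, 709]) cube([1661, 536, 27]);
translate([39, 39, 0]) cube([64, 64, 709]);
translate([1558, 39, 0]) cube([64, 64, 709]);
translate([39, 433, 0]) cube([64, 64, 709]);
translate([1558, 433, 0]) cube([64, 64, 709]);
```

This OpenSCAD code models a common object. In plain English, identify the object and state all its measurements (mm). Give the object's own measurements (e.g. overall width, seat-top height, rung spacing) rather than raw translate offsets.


A rectangular dining table. The top is 1661×536×27 mm with its upper surface at z = 736 mm. It stands on four 64×64 mm square legs, each inset 39 mm from the nearest pair of top edges, running from the floor to the underside of the top.


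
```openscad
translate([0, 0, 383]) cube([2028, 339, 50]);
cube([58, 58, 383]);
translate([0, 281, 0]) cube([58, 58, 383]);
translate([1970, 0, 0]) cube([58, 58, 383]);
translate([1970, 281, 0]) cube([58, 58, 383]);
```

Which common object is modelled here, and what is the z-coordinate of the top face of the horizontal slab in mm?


A bench. The seat-top height is 433 mm.

A long slab on four corner posts — a bench. The slab sits at z = 383 with thickness 50, so the top is 383 + 50 = 433 mm.


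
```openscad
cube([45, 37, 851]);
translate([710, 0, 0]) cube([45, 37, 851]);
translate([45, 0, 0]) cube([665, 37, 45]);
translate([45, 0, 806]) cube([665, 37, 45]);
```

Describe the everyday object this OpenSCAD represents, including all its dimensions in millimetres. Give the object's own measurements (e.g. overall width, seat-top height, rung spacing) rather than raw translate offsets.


A rectangular picture frame lying in the x–z plane (depth along y). The opening is 665 mm wide (x) by 761 mm tall (z), surrounded by a border 45 mm wide on all four sides. The frame is 37 mm deep and is made of two full-height vertical stiles with two horizontal rails fitted between them.


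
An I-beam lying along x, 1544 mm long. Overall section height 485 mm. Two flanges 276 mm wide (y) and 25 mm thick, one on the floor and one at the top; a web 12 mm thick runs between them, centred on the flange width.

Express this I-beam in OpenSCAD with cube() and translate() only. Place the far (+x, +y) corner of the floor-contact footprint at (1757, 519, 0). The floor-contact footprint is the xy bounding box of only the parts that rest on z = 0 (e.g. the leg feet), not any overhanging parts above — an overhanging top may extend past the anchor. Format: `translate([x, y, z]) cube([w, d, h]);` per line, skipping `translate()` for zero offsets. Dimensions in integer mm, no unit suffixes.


translate([213, 243, 0]) cube([1544, 276, 25]);
translate([213, 375, 25]) cube([1544, 12, 435]);
translate([213, 243, 460]) cube([1544, 276, 25]);


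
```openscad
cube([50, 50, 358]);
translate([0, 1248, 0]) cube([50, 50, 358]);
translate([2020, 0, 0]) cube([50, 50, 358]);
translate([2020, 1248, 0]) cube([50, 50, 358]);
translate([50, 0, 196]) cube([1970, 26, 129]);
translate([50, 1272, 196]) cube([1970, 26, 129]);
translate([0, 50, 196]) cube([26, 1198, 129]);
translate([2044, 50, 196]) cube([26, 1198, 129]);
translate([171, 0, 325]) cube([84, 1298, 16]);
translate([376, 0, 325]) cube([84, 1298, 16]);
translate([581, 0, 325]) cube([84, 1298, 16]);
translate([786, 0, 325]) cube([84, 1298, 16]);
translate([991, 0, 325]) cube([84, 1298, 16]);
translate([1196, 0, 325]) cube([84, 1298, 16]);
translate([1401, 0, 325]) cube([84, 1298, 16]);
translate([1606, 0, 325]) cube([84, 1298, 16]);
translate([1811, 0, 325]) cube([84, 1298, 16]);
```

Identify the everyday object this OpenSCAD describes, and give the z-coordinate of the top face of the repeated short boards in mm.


A bed frame. The slat-top height is 341 mm.

Four posts, four rails, and a row of slats — a bed frame. Slats sit on the rails at z = 196 + 129 = 325; with slat thickness 16, the top is 341 mm.


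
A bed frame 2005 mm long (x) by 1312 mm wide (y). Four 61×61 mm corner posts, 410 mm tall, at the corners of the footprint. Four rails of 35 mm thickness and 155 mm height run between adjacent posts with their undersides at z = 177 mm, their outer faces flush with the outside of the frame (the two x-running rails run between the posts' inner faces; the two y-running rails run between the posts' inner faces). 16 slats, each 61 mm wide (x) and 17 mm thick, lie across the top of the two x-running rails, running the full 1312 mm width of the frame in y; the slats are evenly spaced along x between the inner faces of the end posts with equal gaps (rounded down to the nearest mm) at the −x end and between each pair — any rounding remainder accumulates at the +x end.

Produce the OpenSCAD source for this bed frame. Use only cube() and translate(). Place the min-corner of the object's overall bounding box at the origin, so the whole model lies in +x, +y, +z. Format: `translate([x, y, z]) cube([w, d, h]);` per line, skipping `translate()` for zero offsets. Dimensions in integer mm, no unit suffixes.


cube([61, 61, 410]);
translate([0, 1251, 0]) cube([61, 61, 410]);
translate([1944, 0, 0]) cube([61, 61, 410]);
translate([1944, 1251, 0]) cube([61, 61, 410]);
translate([61, 0, 177]) cube([1883, 35, 155]);
translate([61, 1277, 177]) cube([1883, 35, 155]);
translate([0, 61, 177]) cube([35, 1190, 155]);
translate([1970, 61, 177]) cube([35, 1190, 155]);
translate([114, 0, 332]) cube([61, 1312, 17]);
translate([228, 0, 332]) cube([61, 1312, 17]);
translate([342, 0, 332]) cube([61, 1312, 17]);
translate([456, 0, 332]) cube([61, 1312, 17]);
translate([570, 0, 332]) cube([61, 1312, 17]);
translate([684, 0, 332]) cube([61, 1312, 17]);
translate([798, 0, 332]) cube([61, 1312, 17]);
translate([912, 0, 332]) cube([61, 1312, 17]);
translate([1026, 0, 332]) cube([61, 1312, 17]);
translate([1140, 0, 332]) cube([61, 1312, 17]);
translate([1254, 0, 332]) cube([61, 1312, 17]);
translate([1368, 0, 332]) cube([61, 1312, 17]);
translate([1482, 0, 332]) cube([61, 1312, 17]);
translate([1596, 0, 332]) cube([61, 1312, 17]);
translate([1710, 0, 332]) cube([61, 1312, 17]);
translate([1824, 0, 332]) cube([61, 1312, 17]);


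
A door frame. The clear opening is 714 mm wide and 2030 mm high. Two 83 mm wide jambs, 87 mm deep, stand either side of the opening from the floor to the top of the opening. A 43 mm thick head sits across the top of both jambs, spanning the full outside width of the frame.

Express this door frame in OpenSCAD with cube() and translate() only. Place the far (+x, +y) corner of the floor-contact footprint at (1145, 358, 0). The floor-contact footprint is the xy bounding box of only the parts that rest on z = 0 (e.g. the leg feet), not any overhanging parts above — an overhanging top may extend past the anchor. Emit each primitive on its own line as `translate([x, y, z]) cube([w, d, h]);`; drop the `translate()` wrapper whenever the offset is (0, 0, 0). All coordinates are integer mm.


translate([265, 271, 0]) cube([83, 87, 2030]);
translate([1062, 271, 0]) cube([83, 87, 2030]);
translate([265, 271, 2030]) cube([880, 87, 43]);


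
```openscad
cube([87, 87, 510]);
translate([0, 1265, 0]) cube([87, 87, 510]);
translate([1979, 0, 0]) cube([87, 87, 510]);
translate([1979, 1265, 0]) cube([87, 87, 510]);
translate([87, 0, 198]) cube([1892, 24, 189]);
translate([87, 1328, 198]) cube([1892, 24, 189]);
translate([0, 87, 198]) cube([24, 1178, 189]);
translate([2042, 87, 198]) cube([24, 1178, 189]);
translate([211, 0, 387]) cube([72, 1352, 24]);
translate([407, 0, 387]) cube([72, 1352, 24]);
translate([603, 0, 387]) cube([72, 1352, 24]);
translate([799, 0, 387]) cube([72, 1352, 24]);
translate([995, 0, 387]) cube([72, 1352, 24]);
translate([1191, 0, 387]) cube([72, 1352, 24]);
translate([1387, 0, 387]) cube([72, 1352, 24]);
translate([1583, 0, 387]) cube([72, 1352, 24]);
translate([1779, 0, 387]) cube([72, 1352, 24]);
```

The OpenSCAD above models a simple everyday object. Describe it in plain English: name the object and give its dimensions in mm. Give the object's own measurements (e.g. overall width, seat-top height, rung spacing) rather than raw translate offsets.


A bed frame 2066 mm long (x) by 1352 mm wide (y). Four 87×87 mm corner posts, 510 mm tall, at the corners of the footprint. Four rails of 24 mm thickness and 189 mm height run between adjacent posts with their undersides at z = 198 mm, their outer faces flush with the outside of the frame (the two x-running rails run between the posts' inner faces; the two y-running rails run between the posts' inner faces). 9 slats, each 72 mm wide (x) and 24 mm thick, lie across the top of the two x-running rails, running the full 1352 mm width of the frame in y; along x they sit between the end posts with a 124 mm gap after the −x posts and between neighbouring slats, leaving 128 mm before the +x posts.


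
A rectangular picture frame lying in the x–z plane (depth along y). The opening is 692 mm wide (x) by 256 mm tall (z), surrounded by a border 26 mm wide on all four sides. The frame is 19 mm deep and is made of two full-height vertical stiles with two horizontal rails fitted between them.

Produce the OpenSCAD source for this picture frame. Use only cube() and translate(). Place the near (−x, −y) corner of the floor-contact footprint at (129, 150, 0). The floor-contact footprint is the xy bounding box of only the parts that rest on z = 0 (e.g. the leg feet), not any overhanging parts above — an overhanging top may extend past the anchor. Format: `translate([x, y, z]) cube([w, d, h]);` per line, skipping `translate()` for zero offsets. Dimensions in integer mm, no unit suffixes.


translate([129, 150, 0]) cube([26, 19, 308]);
translate([847, 150, 0]) cube([26, 19, 308]);
translate([155, 150, 0]) cube([692, 19, 26]);
translate([155, 150, 282]) cube([692, 19, 26]);


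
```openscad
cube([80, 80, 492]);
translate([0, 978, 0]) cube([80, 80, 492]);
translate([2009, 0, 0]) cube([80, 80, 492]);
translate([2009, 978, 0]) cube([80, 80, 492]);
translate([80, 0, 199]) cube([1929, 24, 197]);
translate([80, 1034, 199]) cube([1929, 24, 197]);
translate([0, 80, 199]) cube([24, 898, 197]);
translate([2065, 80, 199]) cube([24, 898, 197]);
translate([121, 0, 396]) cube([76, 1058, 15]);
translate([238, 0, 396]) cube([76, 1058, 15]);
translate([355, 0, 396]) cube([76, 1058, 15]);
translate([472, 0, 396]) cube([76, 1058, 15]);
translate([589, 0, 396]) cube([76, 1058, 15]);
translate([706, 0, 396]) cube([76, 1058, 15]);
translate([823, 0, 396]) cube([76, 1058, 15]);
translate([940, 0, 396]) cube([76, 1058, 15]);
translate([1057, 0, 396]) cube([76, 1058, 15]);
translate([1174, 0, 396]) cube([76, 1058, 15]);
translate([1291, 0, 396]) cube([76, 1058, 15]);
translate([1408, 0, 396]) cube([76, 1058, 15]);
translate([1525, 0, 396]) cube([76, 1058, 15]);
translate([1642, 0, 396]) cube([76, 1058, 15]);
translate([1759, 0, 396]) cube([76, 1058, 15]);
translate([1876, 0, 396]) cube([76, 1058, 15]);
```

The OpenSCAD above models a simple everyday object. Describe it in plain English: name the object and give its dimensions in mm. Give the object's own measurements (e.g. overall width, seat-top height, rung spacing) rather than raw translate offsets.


A bed frame 2089 mm long (x) by 1058 mm wide (y). Four 80×80 mm corner posts, 492 mm tall, at the corners of the footprint. Four rails of 24 mm thickness and 197 mm height run between adjacent posts with their undersides at z = 199 mm, their outer faces flush with the outside of the frame (the two x-running rails run between the posts' inner faces; the two y-running rails run between the posts' inner faces). 16 slats, each 76 mm wide (x) and 15 mm thick, lie across the top of the two x-running rails, running the full 1058 mm width of the frame in y; along x they sit between the end posts with a 41 mm gap after the −x posts and between neighbouring slats, leaving 57 mm before the +x posts.


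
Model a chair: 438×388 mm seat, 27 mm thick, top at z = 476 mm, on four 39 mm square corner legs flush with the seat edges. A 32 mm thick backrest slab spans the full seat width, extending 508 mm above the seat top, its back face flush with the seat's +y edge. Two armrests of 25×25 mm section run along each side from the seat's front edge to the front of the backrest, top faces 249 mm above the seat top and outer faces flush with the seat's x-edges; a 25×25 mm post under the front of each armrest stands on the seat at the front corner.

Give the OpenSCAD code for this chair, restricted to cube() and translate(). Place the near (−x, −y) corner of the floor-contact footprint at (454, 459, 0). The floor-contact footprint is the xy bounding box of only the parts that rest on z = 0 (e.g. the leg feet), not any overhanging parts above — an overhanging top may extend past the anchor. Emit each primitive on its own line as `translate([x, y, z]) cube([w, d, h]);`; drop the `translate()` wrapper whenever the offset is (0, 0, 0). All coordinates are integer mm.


// leg_h = 476 - 27 = 449
// arm post h = 249 - 25 = 224
translate([454, 459, 449]) cube([438, 388, 27]);
translate([454, 459, 0]) cube([39, 39, 449]);
translate([853, 459, 0]) cube([39, 39, 449]);
translate([454, 808, 0]) cube([39, 39, 449]);
translate([853, 808, 0]) cube([39, 39, 449]);
translate([454, 815, 476]) cube([438, 32, 508]);
translate([454, 459, 700]) cube([25, 356, 25]);
translate([867, 459, 700]) cube([25, 356, 25]);
translate([454, 459, 476]) cube([25, 25, 224]);
translate([867, 459, 476]) cube([25, 25, 224]);


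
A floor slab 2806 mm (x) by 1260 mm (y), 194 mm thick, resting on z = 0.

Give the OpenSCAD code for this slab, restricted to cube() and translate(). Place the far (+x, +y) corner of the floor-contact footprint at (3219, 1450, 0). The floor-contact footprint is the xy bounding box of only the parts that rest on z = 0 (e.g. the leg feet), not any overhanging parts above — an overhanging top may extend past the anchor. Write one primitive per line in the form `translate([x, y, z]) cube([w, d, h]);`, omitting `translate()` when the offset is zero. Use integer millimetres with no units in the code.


translate([413, 190, 0]) cube([2806, 1260, 194]);


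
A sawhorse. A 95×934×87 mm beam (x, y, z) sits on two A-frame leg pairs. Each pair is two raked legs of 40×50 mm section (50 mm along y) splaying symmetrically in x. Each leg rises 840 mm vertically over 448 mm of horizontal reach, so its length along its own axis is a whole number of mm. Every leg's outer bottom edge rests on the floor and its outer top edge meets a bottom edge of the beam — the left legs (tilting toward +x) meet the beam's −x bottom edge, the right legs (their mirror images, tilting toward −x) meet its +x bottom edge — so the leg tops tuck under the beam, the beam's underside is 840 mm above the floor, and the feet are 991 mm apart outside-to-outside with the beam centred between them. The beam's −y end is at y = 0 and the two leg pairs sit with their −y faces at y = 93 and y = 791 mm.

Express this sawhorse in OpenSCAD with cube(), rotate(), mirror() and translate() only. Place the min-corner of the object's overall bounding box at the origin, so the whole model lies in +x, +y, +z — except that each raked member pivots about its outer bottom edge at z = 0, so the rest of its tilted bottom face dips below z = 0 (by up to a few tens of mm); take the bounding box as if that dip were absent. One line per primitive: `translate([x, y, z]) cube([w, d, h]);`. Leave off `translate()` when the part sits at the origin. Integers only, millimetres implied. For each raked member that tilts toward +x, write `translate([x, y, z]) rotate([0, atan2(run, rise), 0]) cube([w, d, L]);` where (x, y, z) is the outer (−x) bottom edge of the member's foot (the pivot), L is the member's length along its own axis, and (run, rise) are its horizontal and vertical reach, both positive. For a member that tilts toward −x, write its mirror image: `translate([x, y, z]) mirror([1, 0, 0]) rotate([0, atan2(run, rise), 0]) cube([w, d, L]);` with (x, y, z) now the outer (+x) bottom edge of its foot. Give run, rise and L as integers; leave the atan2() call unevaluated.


// leg length = √(448² + 840²) = 952
// right-leg outer foot x = 2·448 + 95 = 991
// beam min-corner = (448, 0, 840)
translate([448, 0, 840]) cube([95, 934, 87]);
translate([0, 93, 0]) rotate([0, atan2(448, 840), 0]) cube([40, 50, 952]);
translate([991, 93, 0]) mirror([1, 0, 0]) rotate([0, atan2(448, 840), 0]) cube([40, 50, 952]);
translate([0, 791, 0]) rotate([0, atan2(448, 840), 0]) cube([40, 50, 952]);
translate([991, 791, 0]) mirror([1, 0, 0]) rotate([0, atan2(448, 840), 0]) cube([40, 50, 952]);


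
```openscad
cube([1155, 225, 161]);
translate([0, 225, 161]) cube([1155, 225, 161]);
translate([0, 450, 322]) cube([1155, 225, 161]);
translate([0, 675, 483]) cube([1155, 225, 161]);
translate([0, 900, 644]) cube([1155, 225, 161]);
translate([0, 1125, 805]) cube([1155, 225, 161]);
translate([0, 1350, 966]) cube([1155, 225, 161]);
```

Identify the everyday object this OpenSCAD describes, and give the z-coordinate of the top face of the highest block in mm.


A staircase. The total rise is 1127 mm.

7 identical blocks, each offset up and back from the previous — a staircase. Each step is 161 mm tall and there are 7 of them, so the total rise is 7 × 161 = 1127 mm.


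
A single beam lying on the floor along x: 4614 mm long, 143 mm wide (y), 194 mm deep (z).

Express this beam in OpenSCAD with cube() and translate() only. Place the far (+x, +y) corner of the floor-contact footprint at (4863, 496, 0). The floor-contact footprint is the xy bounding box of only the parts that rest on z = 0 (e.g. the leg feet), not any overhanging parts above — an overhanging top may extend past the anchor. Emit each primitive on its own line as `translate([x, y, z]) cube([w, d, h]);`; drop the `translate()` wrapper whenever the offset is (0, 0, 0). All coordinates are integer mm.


translate([249, 353, 0]) cube([4614, 143, 194]);


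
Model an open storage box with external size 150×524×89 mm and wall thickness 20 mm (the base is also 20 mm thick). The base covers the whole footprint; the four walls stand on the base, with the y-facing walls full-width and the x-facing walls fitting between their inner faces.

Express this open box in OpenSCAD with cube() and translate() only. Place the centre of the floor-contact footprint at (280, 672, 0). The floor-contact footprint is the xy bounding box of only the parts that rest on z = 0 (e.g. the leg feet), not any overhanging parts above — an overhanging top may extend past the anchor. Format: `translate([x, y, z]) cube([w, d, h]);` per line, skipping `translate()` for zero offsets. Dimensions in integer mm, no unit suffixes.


translate([205, 410, 0]) cube([150, 524, 20]);
translate([205, 410, 20]) cube([150, 20, 69]);
translate([205, 914, 20]) cube([150, 20, 69]);
translate([205, 430, 20]) cube([20, 484, 69]);
translate([335, 430, 20]) cube([20, 484, 69]);


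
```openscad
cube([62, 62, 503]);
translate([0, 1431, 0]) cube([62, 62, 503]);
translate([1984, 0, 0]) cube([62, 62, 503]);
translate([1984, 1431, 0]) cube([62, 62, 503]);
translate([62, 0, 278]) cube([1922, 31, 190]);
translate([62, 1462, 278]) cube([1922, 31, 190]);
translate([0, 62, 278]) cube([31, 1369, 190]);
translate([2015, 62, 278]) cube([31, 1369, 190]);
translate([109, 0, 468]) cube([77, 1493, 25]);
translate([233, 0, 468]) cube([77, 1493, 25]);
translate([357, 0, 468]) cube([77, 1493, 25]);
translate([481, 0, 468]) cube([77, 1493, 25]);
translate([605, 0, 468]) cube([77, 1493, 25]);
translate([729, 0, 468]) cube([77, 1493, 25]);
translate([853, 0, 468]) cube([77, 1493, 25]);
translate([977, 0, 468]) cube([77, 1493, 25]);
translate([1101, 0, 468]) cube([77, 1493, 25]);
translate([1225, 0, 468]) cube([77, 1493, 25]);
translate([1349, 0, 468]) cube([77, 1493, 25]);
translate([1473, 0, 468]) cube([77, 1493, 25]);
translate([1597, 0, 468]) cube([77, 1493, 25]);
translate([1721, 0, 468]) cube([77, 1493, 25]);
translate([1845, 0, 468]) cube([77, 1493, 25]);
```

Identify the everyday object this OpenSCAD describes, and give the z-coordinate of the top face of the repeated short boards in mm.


A bed frame. The slat-top height is 493 mm.

Four posts, four rails, and a row of slats — a bed frame. Slats sit on the rails at z = 278 + 190 = 468; with slat thickness 25, the top is 493 mm.


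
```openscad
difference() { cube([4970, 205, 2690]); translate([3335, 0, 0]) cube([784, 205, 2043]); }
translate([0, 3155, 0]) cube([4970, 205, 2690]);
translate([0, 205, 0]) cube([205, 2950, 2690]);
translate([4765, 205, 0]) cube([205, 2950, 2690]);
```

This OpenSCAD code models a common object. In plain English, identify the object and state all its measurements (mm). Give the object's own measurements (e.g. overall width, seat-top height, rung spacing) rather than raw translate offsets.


A single room: four walls, each 2690 mm tall and 205 mm thick, enclosing an outside footprint 4970×3360 mm (x × y), no floor or roof. The front and back walls (−y and +y sides) run the full x-width; the side walls fit between their inner faces. A door opening 784 mm wide and 2043 mm tall is cut through the front wall from the floor up, its −x edge 3335 mm from the wall's −x end.


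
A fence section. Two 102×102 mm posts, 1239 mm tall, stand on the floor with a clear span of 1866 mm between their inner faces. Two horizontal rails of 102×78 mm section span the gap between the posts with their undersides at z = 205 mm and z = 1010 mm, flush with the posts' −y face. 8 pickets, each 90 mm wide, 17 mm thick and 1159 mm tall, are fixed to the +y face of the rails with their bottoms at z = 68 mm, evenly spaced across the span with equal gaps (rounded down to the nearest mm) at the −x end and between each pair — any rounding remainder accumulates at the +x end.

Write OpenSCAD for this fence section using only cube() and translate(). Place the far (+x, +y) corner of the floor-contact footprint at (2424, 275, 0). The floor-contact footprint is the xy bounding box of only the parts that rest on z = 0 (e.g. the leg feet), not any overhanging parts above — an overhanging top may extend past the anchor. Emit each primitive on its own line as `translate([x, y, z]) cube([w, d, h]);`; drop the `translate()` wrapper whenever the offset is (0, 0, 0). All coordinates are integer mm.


translate([354, 173, 0]) cube([102, 102, 1239]);
translate([2322, 173, 0]) cube([102, 102, 1239]);
translate([456, 173, 205]) cube([1866, 102, 78]);
translate([456, 173, 1010]) cube([1866, 102, 78]);
translate([583, 275, 68]) cube([90, 17, 1159]);
translate([800, 275, 68]) cube([90, 17, 1159]);
translate([1017, 275, 68]) cube([90, 17, 1159]);
translate([1234, 275, 68]) cube([90, 17, 1159]);
translate([1451, 275, 68]) cube([90, 17, 1159]);
translate([1668, 275, 68]) cube([90, 17, 1159]);
translate([1885, 275, 68]) cube([90, 17, 1159]);
translate([2102, 275, 68]) cube([90, 17, 1159]);


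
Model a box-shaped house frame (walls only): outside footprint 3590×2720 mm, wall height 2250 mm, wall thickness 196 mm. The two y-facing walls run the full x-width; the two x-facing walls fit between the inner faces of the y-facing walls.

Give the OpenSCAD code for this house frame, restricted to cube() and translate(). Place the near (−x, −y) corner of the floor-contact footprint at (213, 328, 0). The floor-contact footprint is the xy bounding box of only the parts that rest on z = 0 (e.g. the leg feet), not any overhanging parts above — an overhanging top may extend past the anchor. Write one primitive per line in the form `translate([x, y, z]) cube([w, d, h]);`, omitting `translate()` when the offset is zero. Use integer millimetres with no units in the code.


translate([213, 328, 0]) cube([3590, 196, 2250]);
translate([213, 2852, 0]) cube([3590, 196, 2250]);
translate([213, 524, 0]) cube([196, 2328, 2250]);
translate([3607, 524, 0]) cube([196, 2328, 2250]);
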